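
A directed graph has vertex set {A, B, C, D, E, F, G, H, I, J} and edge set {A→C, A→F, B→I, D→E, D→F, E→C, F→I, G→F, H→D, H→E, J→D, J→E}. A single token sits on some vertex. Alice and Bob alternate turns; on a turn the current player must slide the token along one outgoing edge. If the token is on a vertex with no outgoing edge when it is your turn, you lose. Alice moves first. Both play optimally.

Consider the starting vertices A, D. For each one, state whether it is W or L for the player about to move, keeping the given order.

A: W, D: L

Build the W/L table. Terminal = L. A non-terminal position is W if it has a move to some L; otherwise it is L.
Every edge goes from a vertex to one that appears earlier in the order C, I, F, E, D, A, B, G, J, H, so processing vertices in that order labels each vertex after all of its successors.
C: no outgoing edge → L
I: no outgoing edge → L
F: can move to I, which is L ⇒ W
E: can move to C, which is L ⇒ W
D: moves to E(W), F(W); every one is W ⇒ L
A: can move to C, which is L ⇒ W
B: can move to I, which is L ⇒ W
G: the only move is to F(W), a W ⇒ L
J: can move to D, which is L ⇒ W
H: can move to D, which is L ⇒ W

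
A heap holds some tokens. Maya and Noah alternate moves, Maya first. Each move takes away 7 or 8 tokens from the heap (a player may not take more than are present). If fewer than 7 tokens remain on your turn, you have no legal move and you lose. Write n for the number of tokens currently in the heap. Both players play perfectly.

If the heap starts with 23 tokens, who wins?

Positions with no move are L. A position that does have a move is losing for the player to move precisely when every available move leads to a winning position for the opponent. Fill in the labels:
n=0: no move → L
n=1: no move → L
n=2: no move → L
n=3: no move → L
n=4: no move → L
n=5: no move → L
n=6: no move → L
n=7: reaches L-position 0 → W
n=8: reaches L-position 1 → W
n=9: reaches L-position 2 → W
n=10: reaches L-position 3 → W
n=11: reaches L-position 4 → W
n=12: reaches L-position 5 → W
n=13: reaches L-position 6 → W
n=14: reaches L-position 6 → W
n=15: only reaches 8(W), 7(W), all W → L
n=16: only reaches 9(W), 8(W), all W → L
n=17: only reaches 10(W), 9(W), all W → L
n=18: only reaches 11(W), 10(W), all W → L
n=19: only reaches 12(W), 11(W), all W → L
n=20: only reaches 13(W), 12(W), all W → L
n=21: only reaches 14(W), 13(W), all W → L
n=22: reaches L-position 15 → W
n=23: reaches L-position 16 → W
From 23 Maya can remove 7, leaving 16, reaching an L position.

Maya wins.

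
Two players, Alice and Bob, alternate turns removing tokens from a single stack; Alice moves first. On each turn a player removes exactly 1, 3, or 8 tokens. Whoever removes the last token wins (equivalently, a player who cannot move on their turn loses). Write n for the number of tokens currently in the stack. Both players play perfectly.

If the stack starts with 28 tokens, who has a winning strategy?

Label each position W (a win for the player to move) or L (a loss). A position with no legal move is L; any other position is W exactly when some move reaches an L, and L when every move reaches a W.
n=0: no move → L
n=1: →0(L), so W
n=2: →1(W) only, which is W, so L
n=3: →2(L), so W
n=4: →3(W), 1(W) — all W, so L
n=5: →4(L), so W
n=6: →5(W), 3(W) — all W, so L
n=7: →6(L), so W
n=8: →0(L), so W
n=9: →6(L), so W
n=10: →2(L), so W
n=11: →10(W), 8(W), 3(W) — all W, so L
n=12: →11(L), so W
n=13: →12(W), 10(W), 5(W) — all W, so L
n=14: →13(L), so W
n=15: →14(W), 12(W), 7(W) — all W, so L
n=16: →15(L), so W
n=17: →16(W), 14(W), 9(W) — all W, so L
n=18: →17(L), so W
n=19: →11(L), so W
n=20: →17(L), so W
n=21: →13(L), so W
n=22: →21(W), 19(W), 14(W) — all W, so L
n=23: →22(L), so W
n=24: →23(W), 21(W), 16(W) — all W, so L
n=25: →24(L), so W
n=26: →25(W), 23(W), 18(W) — all W, so L
n=27: →26(L), so W
n=28: →27(W), 25(W), 20(W) — all W, so L
The starting position 28 is L: whatever Alice does, the opponent receives a W position.

Bob wins.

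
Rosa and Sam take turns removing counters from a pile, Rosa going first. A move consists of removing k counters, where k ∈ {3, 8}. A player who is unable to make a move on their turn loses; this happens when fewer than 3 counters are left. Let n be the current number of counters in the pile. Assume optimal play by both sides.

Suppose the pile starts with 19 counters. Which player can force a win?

Classify positions by backward induction: terminal positions (no move available) are L. From any other position, the mover wins iff some move reaches an L.
n=0: no move → L
n=1: no move → L
n=2: no move → L
n=3: W (go to 0, an L position)
n=4: W (go to 1, an L position)
n=5: W (go to 2, an L position)
n=6: L (sole option 3(W) is W)
n=7: L (sole option 4(W) is W)
n=8: W (go to 0, an L position)
n=9: W (go to 6, an L position)
n=10: W (go to 7, an L position)
n=11: L (options 8(W), 3(W) are all W)
n=12: L (options 9(W), 4(W) are all W)
n=13: L (options 10(W), 5(W) are all W)
n=14: W (go to 11, an L position)
n=15: W (go to 12, an L position)
n=16: W (go to 13, an L position)
n=17: L (options 14(W), 9(W) are all W)
n=18: L (options 15(W), 10(W) are all W)
n=19: W (go to 11, an L position)
The starting position 19 is W: Rosa should remove 8, leaving 11, handing over an L position.

Rosa wins.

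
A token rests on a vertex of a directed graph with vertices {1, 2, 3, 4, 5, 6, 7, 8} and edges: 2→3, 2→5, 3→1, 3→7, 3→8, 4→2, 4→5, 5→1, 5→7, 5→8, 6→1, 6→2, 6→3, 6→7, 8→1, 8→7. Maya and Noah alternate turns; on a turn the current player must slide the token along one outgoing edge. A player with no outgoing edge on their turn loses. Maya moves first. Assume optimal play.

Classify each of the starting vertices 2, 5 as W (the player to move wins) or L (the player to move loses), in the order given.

Work bottom-up. With no move the player to move loses. Otherwise the position is W if at least one move leads to an L position for the opponent, and L if every move leads to a W.
Every edge goes from a vertex to one that appears earlier in the order 1, 7, 8, 5, 3, 2, 4, 6, so processing vertices in that order labels each vertex after all of its successors.
1: no outgoing edge → L
7: no outgoing edge → L
8: reaches L-position 7 → W
5: reaches L-position 7 → W
3: reaches L-position 7 → W
2: only reaches 3(W), 5(W), all W → L
4: reaches L-position 2 → W
6: reaches L-position 2 → W

2: L, 5: W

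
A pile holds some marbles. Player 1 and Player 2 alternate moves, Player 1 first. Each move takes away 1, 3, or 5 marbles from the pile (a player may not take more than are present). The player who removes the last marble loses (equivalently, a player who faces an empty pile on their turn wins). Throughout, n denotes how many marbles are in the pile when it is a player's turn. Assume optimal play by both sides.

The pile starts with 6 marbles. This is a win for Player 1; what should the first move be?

Remove 1, leaving 5.

Work bottom-up. With no move the player to move wins. Otherwise the position is W if at least one move leads to an L position for the opponent, and L if every move leads to a W.
n=0: no move; the opponent has just taken the last marble and therefore loses → W
n=1: the only move is to 0(W), a W ⇒ L
n=2: can move to 1, which is L ⇒ W
n=3: moves to 2(W), 0(W); every one is W ⇒ L
n=4: can move to 3, which is L ⇒ W
n=5: moves to 4(W), 2(W), 0(W); every one is W ⇒ L
n=6: can move to 5, which is L ⇒ W
From 6, the L positions reachable in one move are: 5, 3, 1. Any move reaching one of these is winning.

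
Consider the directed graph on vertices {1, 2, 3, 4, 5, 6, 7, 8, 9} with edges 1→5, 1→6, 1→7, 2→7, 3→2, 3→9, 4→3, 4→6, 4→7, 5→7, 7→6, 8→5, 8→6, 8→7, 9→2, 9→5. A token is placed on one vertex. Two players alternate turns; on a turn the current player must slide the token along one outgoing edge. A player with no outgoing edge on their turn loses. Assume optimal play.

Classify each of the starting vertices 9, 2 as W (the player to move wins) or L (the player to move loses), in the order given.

9: W, 2: L

Use the standard recursion: the mover loses at a terminal position; elsewhere, the mover wins exactly when some move hands the opponent an L position.
Every edge goes from a vertex to one that appears earlier in the order 6, 7, 5, 2, 1, 8, 9, 3, 4, so processing vertices in that order labels each vertex after all of its successors.
6: no outgoing edge → L
7: can move to 6, which is L ⇒ W
5: the only move is to 7(W), a W ⇒ L
2: the only move is to 7(W), a W ⇒ L
1: can move to 5, which is L ⇒ W
8: can move to 5, which is L ⇒ W
9: can move to 2, which is L ⇒ W
3: can move to 2, which is L ⇒ W
4: can move to 6, which is L ⇒ W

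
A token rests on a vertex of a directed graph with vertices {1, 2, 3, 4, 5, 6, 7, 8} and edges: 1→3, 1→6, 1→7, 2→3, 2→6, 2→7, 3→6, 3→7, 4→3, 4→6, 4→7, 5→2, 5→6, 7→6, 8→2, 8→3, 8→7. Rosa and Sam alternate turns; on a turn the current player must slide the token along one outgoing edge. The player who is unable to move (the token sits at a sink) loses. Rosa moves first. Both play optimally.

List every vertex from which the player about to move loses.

Use the standard recursion: the mover loses at a terminal position; elsewhere, the mover wins exactly when some move hands the opponent an L position.
Every edge goes from a vertex to one that appears earlier in the order 6, 7, 3, 1, 2, 5, 8, 4, so processing vertices in that order labels each vertex after all of its successors.
6: no outgoing edge → L
7: can move to 6, which is L ⇒ W
3: can move to 6, which is L ⇒ W
1: can move to 6, which is L ⇒ W
2: can move to 6, which is L ⇒ W
5: can move to 6, which is L ⇒ W
8: moves to 2(W), 3(W), 7(W); every one is W ⇒ L
4: can move to 6, which is L ⇒ W
The losing starting vertices are exactly the entries labelled L in this table (2 of them).

6, 8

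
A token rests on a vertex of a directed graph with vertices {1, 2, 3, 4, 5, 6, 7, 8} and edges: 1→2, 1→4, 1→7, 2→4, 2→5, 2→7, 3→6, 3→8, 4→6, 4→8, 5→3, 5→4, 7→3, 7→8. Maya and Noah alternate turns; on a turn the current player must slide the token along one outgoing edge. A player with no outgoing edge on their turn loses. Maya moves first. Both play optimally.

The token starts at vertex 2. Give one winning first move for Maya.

Move to 5.

Classify positions by backward induction: terminal positions (no move available) are L. From any other position, the mover wins iff some move reaches an L.
Every edge goes from a vertex to one that appears earlier in the order 8, 6, 3, 4, 5, 7, 2, 1, so processing vertices in that order labels each vertex after all of its successors.
8: no outgoing edge → L
6: no outgoing edge → L
3: can move to 6, which is L ⇒ W
4: can move to 6, which is L ⇒ W
5: moves to 4(W), 3(W); every one is W ⇒ L
7: can move to 8, which is L ⇒ W
2: can move to 5, which is L ⇒ W
1: moves to 2(W), 7(W), 4(W); every one is W ⇒ L
From 2, the L positions reachable in one move are: 5.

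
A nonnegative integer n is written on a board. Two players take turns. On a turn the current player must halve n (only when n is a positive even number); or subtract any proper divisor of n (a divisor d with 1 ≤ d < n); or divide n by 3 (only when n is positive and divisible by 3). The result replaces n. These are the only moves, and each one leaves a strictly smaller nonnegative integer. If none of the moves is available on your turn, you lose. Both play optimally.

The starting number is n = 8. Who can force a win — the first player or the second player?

Use the standard recursion: the mover loses at a terminal position; elsewhere, the mover wins exactly when some move hands the opponent an L position.
n=0: no move → L
n=1: no move → L
n=2: can move to 1, which is L ⇒ W
n=3: can move to 1, which is L ⇒ W
n=4: moves to 2(W), 3(W); every one is W ⇒ L
n=5: can move to 4, which is L ⇒ W
n=6: can move to 4, which is L ⇒ W
n=7: the only move is to 6(W), a W ⇒ L
n=8: can move to 4, which is L ⇒ W
The starting position 8 is W: the player to move should move to 4, handing over an L position.

The first player wins.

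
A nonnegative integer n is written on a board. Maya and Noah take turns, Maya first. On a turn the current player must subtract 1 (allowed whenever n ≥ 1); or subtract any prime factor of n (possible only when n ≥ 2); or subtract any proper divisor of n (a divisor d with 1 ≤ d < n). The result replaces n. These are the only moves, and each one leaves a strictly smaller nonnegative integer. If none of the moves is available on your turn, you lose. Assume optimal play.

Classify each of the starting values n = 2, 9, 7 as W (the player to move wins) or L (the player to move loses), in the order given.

Use the standard recursion: the mover loses at a terminal position; elsewhere, the mover wins exactly when some move hands the opponent an L position.
n=0: no move → L
n=1: reaches L-position 0 → W
n=2: reaches L-position 0 → W
n=3: reaches L-position 0 → W
n=4: only reaches 2(W), 3(W), all W → L
n=5: reaches L-position 0 → W
n=6: reaches L-position 4 → W
n=7: reaches L-position 0 → W
n=8: reaches L-position 4 → W
n=9: only reaches 6(W), 8(W), all W → L

2: W, 9: L, 7: W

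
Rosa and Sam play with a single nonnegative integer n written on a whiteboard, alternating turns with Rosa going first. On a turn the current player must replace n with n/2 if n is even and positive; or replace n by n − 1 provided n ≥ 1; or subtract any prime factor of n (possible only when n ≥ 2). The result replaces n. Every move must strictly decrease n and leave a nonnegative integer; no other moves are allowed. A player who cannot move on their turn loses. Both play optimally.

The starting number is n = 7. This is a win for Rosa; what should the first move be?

Label each position W (a win for the player to move) or L (a loss). A position with no legal move is L; any other position is W exactly when some move reaches an L, and L when every move reaches a W.
n=0: no move → L
n=1: →0(L), so W
n=2: →0(L), so W
n=3: →0(L), so W
n=4: →2(W), 3(W) — all W, so L
n=5: →0(L), so W
n=6: →4(L), so W
n=7: →0(L), so W
From 7, the L positions reachable in one move are: 0.

Move to 0.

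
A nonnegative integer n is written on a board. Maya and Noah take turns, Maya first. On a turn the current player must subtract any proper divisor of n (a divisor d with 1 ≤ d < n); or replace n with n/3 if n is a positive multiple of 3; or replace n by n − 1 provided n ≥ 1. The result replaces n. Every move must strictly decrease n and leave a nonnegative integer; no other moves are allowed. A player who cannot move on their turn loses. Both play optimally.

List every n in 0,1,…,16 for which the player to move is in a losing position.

0, 2, 5, 7, 9, 11, 13, 16

Build the W/L table. Terminal = L. A non-terminal position is W if it has a move to some L; otherwise it is L.
n=0: no move → L
n=1: →0(L), so W
n=2: →1(W) only, which is W, so L
n=3: →2(L), so W
n=4: →2(L), so W
n=5: →4(W) only, which is W, so L
n=6: →2(L), so W
n=7: →6(W) only, which is W, so L
n=8: →7(L), so W
n=9: →3(W), 6(W), 8(W) — all W, so L
n=10: →5(L), so W
n=11: →10(W) only, which is W, so L
n=12: →9(L), so W
n=13: →12(W) only, which is W, so L
n=14: →7(L), so W
n=15: →5(L), so W
n=16: →8(W), 12(W), 14(W), 15(W) — all W, so L
Reading off the rows marked L gives the requested list; there are 8 such values of n.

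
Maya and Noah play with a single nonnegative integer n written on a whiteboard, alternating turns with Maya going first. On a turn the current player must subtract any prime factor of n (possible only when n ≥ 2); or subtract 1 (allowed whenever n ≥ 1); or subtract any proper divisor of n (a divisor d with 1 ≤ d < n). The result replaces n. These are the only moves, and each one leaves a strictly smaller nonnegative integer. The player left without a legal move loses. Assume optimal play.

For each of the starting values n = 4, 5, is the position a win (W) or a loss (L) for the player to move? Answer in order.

Label each position W (a win for the player to move) or L (a loss). A position with no legal move is L; any other position is W exactly when some move reaches an L, and L when every move reaches a W.
n=0: no move → L
n=1: →0(L), so W
n=2: →0(L), so W
n=3: →0(L), so W
n=4: →2(W), 3(W) — all W, so L
n=5: →0(L), so W

4: L, 5: W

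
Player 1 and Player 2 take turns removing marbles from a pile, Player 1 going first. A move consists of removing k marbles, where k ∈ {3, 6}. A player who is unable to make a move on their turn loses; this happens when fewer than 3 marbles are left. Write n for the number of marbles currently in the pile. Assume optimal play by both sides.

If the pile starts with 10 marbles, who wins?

Classify positions by backward induction: terminal positions (no move available) are L. From any other position, the mover wins iff some move reaches an L.
n=0: no move → L
n=1: no move → L
n=2: no move → L
n=3: →0(L), so W
n=4: →1(L), so W
n=5: →2(L), so W
n=6: →0(L), so W
n=7: →1(L), so W
n=8: →2(L), so W
n=9: →6(W), 3(W) — all W, so L
n=10: →7(W), 4(W) — all W, so L
The starting position 10 is L: whatever Player 1 does, the opponent receives a W position.

Player 2 wins.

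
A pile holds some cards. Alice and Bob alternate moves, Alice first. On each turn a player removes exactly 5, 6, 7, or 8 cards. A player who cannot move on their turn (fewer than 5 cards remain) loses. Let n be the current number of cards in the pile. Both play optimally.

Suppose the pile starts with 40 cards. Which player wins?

Bob wins.

Compute win/loss labels from the base case upward. A position with no move is L. Any other position is W if it can reach an L in one move, else L.
n=0: no move → L
n=1: no move → L
n=2: no move → L
n=3: no move → L
n=4: no move → L
n=5: can move to 0, which is L ⇒ W
n=6: can move to 1, which is L ⇒ W
n=7: can move to 2, which is L ⇒ W
n=8: can move to 3, which is L ⇒ W
n=9: can move to 4, which is L ⇒ W
n=10: can move to 4, which is L ⇒ W
n=11: can move to 4, which is L ⇒ W
n=12: can move to 4, which is L ⇒ W
n=13: moves to 8(W), 7(W), 6(W), 5(W); every one is W ⇒ L
n=14: moves to 9(W), 8(W), 7(W), 6(W); every one is W ⇒ L
n=15: moves to 10(W), 9(W), 8(W), 7(W); every one is W ⇒ L
n=16: moves to 11(W), 10(W), 9(W), 8(W); every one is W ⇒ L
n=17: moves to 12(W), 11(W), 10(W), 9(W); every one is W ⇒ L
n=18: can move to 13, which is L ⇒ W
n=19: can move to 14, which is L ⇒ W
n=20: can move to 15, which is L ⇒ W
n=21: can move to 16, which is L ⇒ W
n=22: can move to 17, which is L ⇒ W
n=23: can move to 17, which is L ⇒ W
n=24: can move to 17, which is L ⇒ W
n=25: can move to 17, which is L ⇒ W
n=26: moves to 21(W), 20(W), 19(W), 18(W); every one is W ⇒ L
n=27: moves to 22(W), 21(W), 20(W), 19(W); every one is W ⇒ L
n=28: moves to 23(W), 22(W), 21(W), 20(W); every one is W ⇒ L
n=29: moves to 24(W), 23(W), 22(W), 21(W); every one is W ⇒ L
n=30: moves to 25(W), 24(W), 23(W), 22(W); every one is W ⇒ L
n=31: can move to 26, which is L ⇒ W
n=32: can move to 27, which is L ⇒ W
n=33: can move to 28, which is L ⇒ W
n=34: can move to 29, which is L ⇒ W
n=35: can move to 30, which is L ⇒ W
n=36: can move to 30, which is L ⇒ W
n=37: can move to 30, which is L ⇒ W
n=38: can move to 30, which is L ⇒ W
n=39: moves to 34(W), 33(W), 32(W), 31(W); every one is W ⇒ L
n=40: moves to 35(W), 34(W), 33(W), 32(W); every one is W ⇒ L
Every move from 40 reaches a W position, so the mover loses.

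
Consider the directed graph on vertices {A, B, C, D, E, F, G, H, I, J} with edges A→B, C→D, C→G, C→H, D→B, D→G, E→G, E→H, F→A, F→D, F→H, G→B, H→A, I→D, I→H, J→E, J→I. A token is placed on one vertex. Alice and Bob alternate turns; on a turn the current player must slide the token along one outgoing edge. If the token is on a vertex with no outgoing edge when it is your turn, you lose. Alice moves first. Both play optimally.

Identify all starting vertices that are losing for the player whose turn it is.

B, H, J

Positions with no move are L. A position that does have a move is losing for the player to move precisely when every available move leads to a winning position for the opponent. Fill in the labels:
Every edge goes from a vertex to one that appears earlier in the order B, A, H, G, D, C, F, E, I, J, so processing vertices in that order labels each vertex after all of its successors.
B: no outgoing edge → L
A: →B(L), so W
H: →A(W) only, which is W, so L
G: →B(L), so W
D: →B(L), so W
C: →H(L), so W
F: →H(L), so W
E: →H(L), so W
I: →H(L), so W
J: →I(W), E(W) — all W, so L
Reading off the rows marked L gives the requested list; there are 3 such vertices.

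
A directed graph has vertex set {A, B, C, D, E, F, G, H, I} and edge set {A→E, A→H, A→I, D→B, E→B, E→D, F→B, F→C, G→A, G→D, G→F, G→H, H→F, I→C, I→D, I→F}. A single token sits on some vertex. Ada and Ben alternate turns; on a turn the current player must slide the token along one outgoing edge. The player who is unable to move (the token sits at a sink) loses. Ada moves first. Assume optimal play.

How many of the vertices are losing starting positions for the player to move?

3

Build the W/L table. Terminal = L. A non-terminal position is W if it has a move to some L; otherwise it is L.
Every edge goes from a vertex to one that appears earlier in the order B, C, D, F, I, H, E, A, G, so processing vertices in that order labels each vertex after all of its successors.
B: no outgoing edge → L
C: no outgoing edge → L
D: W (go to B, an L position)
F: W (go to C, an L position)
I: W (go to C, an L position)
H: L (sole option F(W) is W)
E: W (go to B, an L position)
A: W (go to H, an L position)
G: W (go to H, an L position)
The L vertices are B, C, H; that is 3 in all.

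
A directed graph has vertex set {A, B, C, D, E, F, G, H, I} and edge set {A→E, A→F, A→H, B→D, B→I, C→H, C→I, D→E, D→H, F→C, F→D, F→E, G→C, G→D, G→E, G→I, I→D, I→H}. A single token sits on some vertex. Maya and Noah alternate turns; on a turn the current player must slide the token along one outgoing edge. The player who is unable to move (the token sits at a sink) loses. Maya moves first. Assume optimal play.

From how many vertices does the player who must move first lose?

Positions with no move are L. A position that does have a move is losing for the player to move precisely when every available move leads to a winning position for the opponent. Fill in the labels:
Every edge goes from a vertex to one that appears earlier in the order E, H, D, I, C, F, B, G, A, so processing vertices in that order labels each vertex after all of its successors.
E: no outgoing edge → L
H: no outgoing edge → L
D: W (go to H, an L position)
I: W (go to H, an L position)
C: W (go to H, an L position)
F: W (go to E, an L position)
B: L (options I(W), D(W) are all W)
G: W (go to E, an L position)
A: W (go to H, an L position)
The L vertices are B, E, H; that is 3 in all.

3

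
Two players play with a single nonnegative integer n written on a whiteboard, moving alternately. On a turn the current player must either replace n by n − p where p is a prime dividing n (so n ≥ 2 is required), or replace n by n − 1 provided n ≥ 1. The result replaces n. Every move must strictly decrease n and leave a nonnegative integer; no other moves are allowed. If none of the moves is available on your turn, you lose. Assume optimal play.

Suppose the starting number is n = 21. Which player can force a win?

Positions with no move are L. A position that does have a move is losing for the player to move precisely when every available move leads to a winning position for the opponent. Fill in the labels:
n=0: no move → L
n=1: reaches L-position 0 → W
n=2: reaches L-position 0 → W
n=3: reaches L-position 0 → W
n=4: only reaches 2(W), 3(W), all W → L
n=5: reaches L-position 0 → W
n=6: reaches L-position 4 → W
n=7: reaches L-position 0 → W
n=8: only reaches 6(W), 7(W), all W → L
n=9: reaches L-position 8 → W
n=10: reaches L-position 8 → W
n=11: reaches L-position 0 → W
n=12: only reaches 9(W), 10(W), 11(W), all W → L
n=13: reaches L-position 0 → W
n=14: reaches L-position 12 → W
n=15: reaches L-position 12 → W
n=16: only reaches 14(W), 15(W), all W → L
n=17: reaches L-position 0 → W
n=18: reaches L-position 16 → W
n=19: reaches L-position 0 → W
n=20: only reaches 15(W), 18(W), 19(W), all W → L
n=21: reaches L-position 20 → W
From 21 the player to move can move to 20, reaching an L position.

The first player wins.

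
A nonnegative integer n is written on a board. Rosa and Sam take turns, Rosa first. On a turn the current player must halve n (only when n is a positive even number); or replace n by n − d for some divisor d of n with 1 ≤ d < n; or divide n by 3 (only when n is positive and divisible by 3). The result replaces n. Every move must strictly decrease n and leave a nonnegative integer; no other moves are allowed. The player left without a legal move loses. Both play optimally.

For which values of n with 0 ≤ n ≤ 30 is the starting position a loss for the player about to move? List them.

0, 1, 4, 7, 9, 11, 13, 15, 17, 19, 23, 25, 28

Work bottom-up. With no move the player to move loses. Otherwise the position is W if at least one move leads to an L position for the opponent, and L if every move leads to a W.
n=0: no move → L
n=1: no move → L
n=2: can move to 1, which is L ⇒ W
n=3: can move to 1, which is L ⇒ W
n=4: moves to 2(W), 3(W); every one is W ⇒ L
n=5: can move to 4, which is L ⇒ W
n=6: can move to 4, which is L ⇒ W
n=7: the only move is to 6(W), a W ⇒ L
n=8: can move to 4, which is L ⇒ W
n=9: moves to 3(W), 6(W), 8(W); every one is W ⇒ L
n=10: can move to 9, which is L ⇒ W
n=11: the only move is to 10(W), a W ⇒ L
n=12: can move to 4, which is L ⇒ W
n=13: the only move is to 12(W), a W ⇒ L
n=14: can move to 7, which is L ⇒ W
n=15: moves to 5(W), 10(W), 12(W), 14(W); every one is W ⇒ L
n=16: can move to 15, which is L ⇒ W
n=17: the only move is to 16(W), a W ⇒ L
n=18: can move to 9, which is L ⇒ W
n=19: the only move is to 18(W), a W ⇒ L
n=20: can move to 15, which is L ⇒ W
n=21: can move to 7, which is L ⇒ W
n=22: can move to 11, which is L ⇒ W
n=23: the only move is to 22(W), a W ⇒ L
n=24: can move to 23, which is L ⇒ W
n=25: moves to 20(W), 24(W); every one is W ⇒ L
n=26: can move to 13, which is L ⇒ W
n=27: can move to 9, which is L ⇒ W
n=28: moves to 14(W), 21(W), 24(W), 26(W), 27(W); every one is W ⇒ L
n=29: can move to 28, which is L ⇒ W
n=30: can move to 15, which is L ⇒ W
The losing starting values of n are exactly the entries labelled L in this table (13 of them).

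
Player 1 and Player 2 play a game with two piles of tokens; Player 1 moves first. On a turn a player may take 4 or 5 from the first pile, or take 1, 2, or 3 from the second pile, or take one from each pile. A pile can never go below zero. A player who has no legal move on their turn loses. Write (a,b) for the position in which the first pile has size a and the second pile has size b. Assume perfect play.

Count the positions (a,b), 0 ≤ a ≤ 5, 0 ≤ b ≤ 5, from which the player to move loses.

Classify positions by backward induction: terminal positions (no move available) are L. From any other position, the mover wins iff some move reaches an L.
Every move lowers a or b (never raises either), so fill the grid row by row in increasing a, and left to right within a row: each cell's successors are then already labelled.
      b=0  b=1  b=2  b=3  b=4  b=5
a=0:    L    W    W    W    L    W
a=1:    L    W    W    W    L    W
a=2:    L    W    W    W    L    W
a=3:    L    W    W    W    L    W
a=4:    W    W    L    W    W    W
a=5:    W    L    W    W    W    L
Cells with no legal move (terminal, hence L): (0,0), (1,0), (2,0), (3,0).
The remaining L cells, each justified by listing all of its moves:
(0,4): only reaches (0,3)(W), (0,2)(W), (0,1)(W), all W → L
(1,4): only reaches (1,3)(W), (1,2)(W), (1,1)(W), (0,3)(W), all W → L
(2,4): only reaches (2,3)(W), (2,2)(W), (2,1)(W), (1,3)(W), all W → L
(3,4): only reaches (3,3)(W), (3,2)(W), (3,1)(W), (2,3)(W), all W → L
(4,2): only reaches (0,2)(W), (4,1)(W), (4,0)(W), (3,1)(W), all W → L
(5,1): only reaches (1,1)(W), (0,1)(W), (5,0)(W), (4,0)(W), all W → L
(5,5): only reaches (1,5)(W), (0,5)(W), (5,4)(W), (5,3)(W), (5,2)(W), (4,4)(W), all W → L
Every other cell has at least one move into one of the L cells above, so it is W.
L cells per row: a=0: 2, a=1: 2, a=2: 2, a=3: 2, a=4: 1, a=5: 2; total 11.

11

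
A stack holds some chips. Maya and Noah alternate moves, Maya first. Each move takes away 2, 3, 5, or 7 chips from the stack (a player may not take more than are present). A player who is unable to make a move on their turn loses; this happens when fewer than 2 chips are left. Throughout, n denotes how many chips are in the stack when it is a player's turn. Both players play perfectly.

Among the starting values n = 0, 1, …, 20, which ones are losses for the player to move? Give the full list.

0, 1, 9, 10, 18, 19

Compute win/loss labels from the base case upward. A position with no move is L. Any other position is W if it can reach an L in one move, else L.
n=0: no move → L
n=1: no move → L
n=2: →0(L), so W
n=3: →1(L), so W
n=4: →1(L), so W
n=5: →0(L), so W
n=6: →1(L), so W
n=7: →0(L), so W
n=8: →1(L), so W
n=9: →7(W), 6(W), 4(W), 2(W) — all W, so L
n=10: →8(W), 7(W), 5(W), 3(W) — all W, so L
n=11: →9(L), so W
n=12: →10(L), so W
n=13: →10(L), so W
n=14: →9(L), so W
n=15: →10(L), so W
n=16: →9(L), so W
n=17: →10(L), so W
n=18: →16(W), 15(W), 13(W), 11(W) — all W, so L
n=19: →17(W), 16(W), 14(W), 12(W) — all W, so L
n=20: →18(L), so W
The losing starting values of n are exactly the entries labelled L in this table (6 of them).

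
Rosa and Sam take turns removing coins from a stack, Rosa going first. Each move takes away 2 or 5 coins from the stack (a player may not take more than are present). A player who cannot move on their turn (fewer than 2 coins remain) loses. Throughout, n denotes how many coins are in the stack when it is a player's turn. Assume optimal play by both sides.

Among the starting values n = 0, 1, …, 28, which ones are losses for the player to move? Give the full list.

Positions with no move are L. A position that does have a move is losing for the player to move precisely when every available move leads to a winning position for the opponent. Fill in the labels:
n=0: no move → L
n=1: no move → L
n=2: reaches L-position 0 → W
n=3: reaches L-position 1 → W
n=4: only reaches 2(W), which is W → L
n=5: reaches L-position 0 → W
n=6: reaches L-position 4 → W
n=7: only reaches 5(W), 2(W), all W → L
n=8: only reaches 6(W), 3(W), all W → L
n=9: reaches L-position 7 → W
n=10: reaches L-position 8 → W
n=11: only reaches 9(W), 6(W), all W → L
n=12: reaches L-position 7 → W
n=13: reaches L-position 11 → W
n=14: only reaches 12(W), 9(W), all W → L
n=15: only reaches 13(W), 10(W), all W → L
n=16: reaches L-position 14 → W
n=17: reaches L-position 15 → W
n=18: only reaches 16(W), 13(W), all W → L
n=19: reaches L-position 14 → W
n=20: reaches L-position 18 → W
n=21: only reaches 19(W), 16(W), all W → L
n=22: only reaches 20(W), 17(W), all W → L
n=23: reaches L-position 21 → W
n=24: reaches L-position 22 → W
n=25: only reaches 23(W), 20(W), all W → L
n=26: reaches L-position 21 → W
n=27: reaches L-position 25 → W
n=28: only reaches 26(W), 23(W), all W → L
Reading off the rows marked L gives the requested list; there are 13 such values of n.

0, 1, 4, 7, 8, 11, 14, 15, 18, 21, 22, 25, 28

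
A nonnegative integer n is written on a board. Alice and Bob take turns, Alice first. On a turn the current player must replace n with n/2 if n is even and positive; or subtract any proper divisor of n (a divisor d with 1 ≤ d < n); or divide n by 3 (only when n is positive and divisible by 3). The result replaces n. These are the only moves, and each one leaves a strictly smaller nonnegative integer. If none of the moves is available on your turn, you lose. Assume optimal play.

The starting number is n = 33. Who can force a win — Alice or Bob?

Positions with no move are L. A position that does have a move is losing for the player to move precisely when every available move leads to a winning position for the opponent. Fill in the labels:
n=0: no move → L
n=1: no move → L
n=2: W (go to 1, an L position)
n=3: W (go to 1, an L position)
n=4: L (options 2(W), 3(W) are all W)
n=5: W (go to 4, an L position)
n=6: W (go to 4, an L position)
n=7: L (sole option 6(W) is W)
n=8: W (go to 4, an L position)
n=9: L (options 3(W), 6(W), 8(W) are all W)
n=10: W (go to 9, an L position)
n=11: L (sole option 10(W) is W)
n=12: W (go to 4, an L position)
n=13: L (sole option 12(W) is W)
n=14: W (go to 7, an L position)
n=15: L (options 5(W), 10(W), 12(W), 14(W) are all W)
n=16: W (go to 15, an L position)
n=17: L (sole option 16(W) is W)
n=18: W (go to 9, an L position)
n=19: L (sole option 18(W) is W)
n=20: W (go to 15, an L position)
n=21: W (go to 7, an L position)
n=22: W (go to 11, an L position)
n=23: L (sole option 22(W) is W)
n=24: W (go to 23, an L position)
n=25: L (options 20(W), 24(W) are all W)
n=26: W (go to 13, an L position)
n=27: W (go to 9, an L position)
n=28: L (options 14(W), 21(W), 24(W), 26(W), 27(W) are all W)
n=29: W (go to 28, an L position)
n=30: W (go to 15, an L position)
n=31: L (sole option 30(W) is W)
n=32: W (go to 28, an L position)
n=33: W (go to 11, an L position)
The starting position 33 is W: Alice should move to 11, handing over an L position.

Alice wins.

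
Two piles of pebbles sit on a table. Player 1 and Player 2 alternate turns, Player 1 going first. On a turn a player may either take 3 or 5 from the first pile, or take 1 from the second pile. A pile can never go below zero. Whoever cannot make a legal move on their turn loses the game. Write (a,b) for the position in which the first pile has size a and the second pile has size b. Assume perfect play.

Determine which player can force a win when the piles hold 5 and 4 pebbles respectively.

Compute win/loss labels from the base case upward. A position with no move is L. Any other position is W if it can reach an L in one move, else L.
No move ever increases a pile, so every position that can arise here has a ≤ 5 and b ≤ 4; it is enough to label the cells with 0 ≤ a ≤ 5 and 0 ≤ b ≤ 4.
Every move lowers a or b (never raises either), so fill the grid row by row in increasing a, and left to right within a row: each cell's successors are then already labelled.
      b=0  b=1  b=2  b=3  b=4
a=0:    L    W    L    W    L
a=1:    L    W    L    W    L
a=2:    L    W    L    W    L
a=3:    W    L    W    L    W
a=4:    W    L    W    L    W
a=5:    W    L    W    L    W
Cells with no legal move (terminal, hence L): (0,0), (1,0), (2,0).
The remaining L cells, each justified by listing all of its moves:
(0,2): →(0,1)(W) only, which is W, so L
(0,4): →(0,3)(W) only, which is W, so L
(1,2): →(1,1)(W) only, which is W, so L
(1,4): →(1,3)(W) only, which is W, so L
(2,2): →(2,1)(W) only, which is W, so L
(2,4): →(2,3)(W) only, which is W, so L
(3,1): →(0,1)(W), (3,0)(W) — all W, so L
(3,3): →(0,3)(W), (3,2)(W) — all W, so L
(4,1): →(1,1)(W), (4,0)(W) — all W, so L
(4,3): →(1,3)(W), (4,2)(W) — all W, so L
(5,1): →(2,1)(W), (0,1)(W), (5,0)(W) — all W, so L
(5,3): →(2,3)(W), (0,3)(W), (5,2)(W) — all W, so L
Every other cell has at least one move into one of the L cells above, so it is W.
From (5,4) Player 1 can move to (2,4), reaching an L position.

Player 1 wins.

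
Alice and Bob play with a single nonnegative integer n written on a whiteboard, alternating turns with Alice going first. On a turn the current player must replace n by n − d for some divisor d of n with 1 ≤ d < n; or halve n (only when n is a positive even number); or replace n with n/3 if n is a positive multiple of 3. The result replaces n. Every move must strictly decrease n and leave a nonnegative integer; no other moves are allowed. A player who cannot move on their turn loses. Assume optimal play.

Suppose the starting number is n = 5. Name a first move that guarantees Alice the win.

Positions with no move are L. A position that does have a move is losing for the player to move precisely when every available move leads to a winning position for the opponent. Fill in the labels:
n=0: no move → L
n=1: no move → L
n=2: →1(L), so W
n=3: →1(L), so W
n=4: →2(W), 3(W) — all W, so L
n=5: →4(L), so W
From 5, the L positions reachable in one move are: 4.

Move to 4.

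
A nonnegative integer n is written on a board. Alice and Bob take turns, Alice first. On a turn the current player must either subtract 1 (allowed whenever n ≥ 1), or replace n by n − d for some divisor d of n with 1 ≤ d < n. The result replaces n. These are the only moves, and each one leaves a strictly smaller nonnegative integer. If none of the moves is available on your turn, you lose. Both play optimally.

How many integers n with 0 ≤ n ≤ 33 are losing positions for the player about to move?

17

Build the W/L table. Terminal = L. A non-terminal position is W if it has a move to some L; otherwise it is L.
n=0: no move → L
n=1: reaches L-position 0 → W
n=2: only reaches 1(W), which is W → L
n=3: reaches L-position 2 → W
n=4: reaches L-position 2 → W
n=5: only reaches 4(W), which is W → L
n=6: reaches L-position 5 → W
n=7: only reaches 6(W), which is W → L
n=8: reaches L-position 7 → W
n=9: only reaches 6(W), 8(W), all W → L
n=10: reaches L-position 5 → W
n=11: only reaches 10(W), which is W → L
n=12: reaches L-position 9 → W
n=13: only reaches 12(W), which is W → L
n=14: reaches L-position 7 → W
n=15: only reaches 10(W), 12(W), 14(W), all W → L
n=16: reaches L-position 15 → W
n=17: only reaches 16(W), which is W → L
n=18: reaches L-position 9 → W
n=19: only reaches 18(W), which is W → L
n=20: reaches L-position 15 → W
n=21: only reaches 14(W), 18(W), 20(W), all W → L
n=22: reaches L-position 11 → W
n=23: only reaches 22(W), which is W → L
n=24: reaches L-position 21 → W
n=25: only reaches 20(W), 24(W), all W → L
n=26: reaches L-position 13 → W
n=27: only reaches 18(W), 24(W), 26(W), all W → L
n=28: reaches L-position 21 → W
n=29: only reaches 28(W), which is W → L
n=30: reaches L-position 15 → W
n=31: only reaches 30(W), which is W → L
n=32: reaches L-position 31 → W
n=33: only reaches 22(W), 30(W), 32(W), all W → L
L entries with 0 ≤ n ≤ 33: n = 0, 2, 5, 7, 9, 11, 13, 15, 17, 19, 21, 23, 25, 27, 29, 31, 33; that makes 17.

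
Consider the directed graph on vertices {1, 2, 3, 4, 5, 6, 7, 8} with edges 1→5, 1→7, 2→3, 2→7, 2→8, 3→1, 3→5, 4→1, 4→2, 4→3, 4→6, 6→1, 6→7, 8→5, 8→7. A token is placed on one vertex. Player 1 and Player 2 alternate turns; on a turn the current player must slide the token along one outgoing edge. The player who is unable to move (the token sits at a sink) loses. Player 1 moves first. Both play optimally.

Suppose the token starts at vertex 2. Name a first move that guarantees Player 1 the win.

Move to 7.

Use the standard recursion: the mover loses at a terminal position; elsewhere, the mover wins exactly when some move hands the opponent an L position.
Every edge goes from a vertex to one that appears earlier in the order 5, 7, 8, 1, 6, 3, 2, 4, so processing vertices in that order labels each vertex after all of its successors.
5: no outgoing edge → L
7: no outgoing edge → L
8: W (go to 7, an L position)
1: W (go to 7, an L position)
6: W (go to 7, an L position)
3: W (go to 5, an L position)
2: W (go to 7, an L position)
4: L (options 2(W), 3(W), 6(W), 1(W) are all W)
From 2, the L positions reachable in one move are: 7.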